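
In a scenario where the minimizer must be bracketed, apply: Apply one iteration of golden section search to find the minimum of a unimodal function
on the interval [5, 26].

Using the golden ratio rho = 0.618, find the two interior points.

Golden section search on [5, 26].
Golden ratio rho = 0.618 (approx).
Interior points:
  x_1 = 5 + (1-0.618)*21 = 13.0220
  x_2 = 5 + 0.618*21 = 17.9780
Compare f(x_1) and f(x_2) to determine which subinterval to keep.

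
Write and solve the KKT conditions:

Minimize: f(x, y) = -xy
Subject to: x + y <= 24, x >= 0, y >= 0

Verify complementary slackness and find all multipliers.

Problem: min -xy s.t. x + y <= 24 (multiplier lambda), x >= 0 (mu_x), y >= 0 (mu_y)
KKT stationarity: -y + lambda - mu_x = 0, -x + lambda - mu_y = 0, with lambda, mu_x, mu_y >= 0
Complementary slackness: lambda*(x + y - 24) = 0, mu_x*x = 0, mu_y*y = 0
If lambda = 0: y = -mu_x <= 0 and x = -mu_y <= 0 force x = y = 0 with f = 0; but x = y = 12 is feasible with f = -144 < 0, so this is not the minimum. Hence lambda > 0 and x + y = 24.
Try x > 0, y > 0 (so mu_x = mu_y = 0): y = lambda, x = lambda => x = y = lambda
x + y = 24 => 2*lambda = 24 => lambda = 12
x* = y* = 12 > 0, consistent with mu_x = mu_y = 0.
(Any feasible point with x = 0 or y = 0 has f = 0 > -144, so the minimum is not on those boundaries.)
min(-xy) = -144 (i.e. max xy = 144)
Multipliers: lambda = 12, mu_x = 0, mu_y = 0
Complementary slackness: lambda*(x + y - 24) = 12*(12 + 12 - 24) = 0, mu_x*x = 0*12 = 0, mu_y*y = 0*12 = 0. Satisfied.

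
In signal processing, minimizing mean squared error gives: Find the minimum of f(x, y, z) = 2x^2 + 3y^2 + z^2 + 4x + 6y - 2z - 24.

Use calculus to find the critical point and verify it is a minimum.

f(x,y,z) = 2x^2 + 3y^2 + z^2 + 4x + 6y - 2z - 24
df/dx = 4x + (4) = 0 => x = -1
df/dy = 6y + (6) = 0 => y = -1
df/dz = 2z + (-2) = 0 => z = 1
f(-1,-1,1) = 2*(-1)^2 + 3*(-1)^2 + 1*(1)^2 + 4*(-1) + 6*(-1) + -2*(1) + -24 = -30
Hessian is diagonal with entries 4, 6, 2 > 0, confirmed minimum.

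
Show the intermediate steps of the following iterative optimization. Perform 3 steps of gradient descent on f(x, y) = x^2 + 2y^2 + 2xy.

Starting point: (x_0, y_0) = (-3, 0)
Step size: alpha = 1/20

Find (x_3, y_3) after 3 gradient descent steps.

f(x,y) = x^2 + 2y^2 + 2xy
grad_x = 2x + 2y, grad_y = 4y + 2x
Step 1: grad = (-6, -6), (-27/10, 3/10)
Step 2: grad = (-24/5, -21/5), (-123/50, 51/100)
Step 3: grad = (-39/10, -72/25), (-453/200, 327/500)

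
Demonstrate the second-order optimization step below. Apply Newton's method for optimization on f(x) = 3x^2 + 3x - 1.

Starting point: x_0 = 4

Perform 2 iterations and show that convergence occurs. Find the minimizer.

f(x) = 3x^2 + 3x - 1, f'(x) = 6x + (3), f''(x) = 6
Step 1: f'(4) = 27, x_1 = 4 - 27/6 = -1/2
Step 2: f'(-1/2) = 0, x_2 = -1/2 (converged)
Newton's method converges in 1 step for quadratics.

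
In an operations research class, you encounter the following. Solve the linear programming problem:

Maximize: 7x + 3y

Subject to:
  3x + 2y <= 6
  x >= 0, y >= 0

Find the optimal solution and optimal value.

The feasible region has vertices at [(0, 0), (2, 0), (0, 3)].
Checking objective 7x + 3y at each vertex:
  (0, 0): 7*0 + 3*0 = 0
  (2, 0): 7*2 + 3*0 = 14
  (0, 3): 7*0 + 3*3 = 9
Maximum is 14 at (2, 0).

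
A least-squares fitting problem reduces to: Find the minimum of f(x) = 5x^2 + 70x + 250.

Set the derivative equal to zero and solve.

f(x) = 5x^2 + 70x + 250
f'(x) = 10x + (70) = 0
x = -70/10 = -7
f(-7) = 5
Since f''(x) = 10 > 0, this is a minimum.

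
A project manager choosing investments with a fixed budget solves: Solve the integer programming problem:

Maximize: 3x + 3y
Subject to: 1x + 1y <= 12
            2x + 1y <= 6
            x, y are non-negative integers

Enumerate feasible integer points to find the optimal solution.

Constraint 1: 1x + 1y <= 12
Constraint 2: 2x + 1y <= 6
Feasible x range (need y >= 0): 0 <= x <= min(12/1, 6/2) => x in {0, ..., 3}.
Enumerate feasible integer points row by row (the coefficient of y is 3 > 0, so for each x the largest feasible y gives the best value):
  x = 0: y <= min((12 - 1*0)/1, (6 - 2*0)/1) => y in {0, ..., 6}; best 3*0 + 3*6 = 18
  x = 1: y <= min((12 - 1*1)/1, (6 - 2*1)/1) => y in {0, ..., 4}; best 3*1 + 3*4 = 15
  x = 2: y <= min((12 - 1*2)/1, (6 - 2*2)/1) => y in {0, ..., 2}; best 3*2 + 3*2 = 12
  x = 3: y <= min((12 - 1*3)/1, (6 - 2*3)/1) => y in {0}; best 3*3 + 3*0 = 9
The maximum 3x + 3y = 18 is achieved at x = 0, y = 6.
Check: 1*0 + 1*6 = 6 <= 12 and 2*0 + 1*6 = 6 <= 6.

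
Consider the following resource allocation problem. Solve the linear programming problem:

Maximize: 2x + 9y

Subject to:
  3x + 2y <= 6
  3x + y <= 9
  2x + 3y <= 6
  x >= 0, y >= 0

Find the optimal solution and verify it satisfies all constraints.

Feasible vertices: (0, 0), (0, 2), (6/5, 6/5), (2, 0)
Objective 2x + 9y at each vertex:
  (0, 0): 0
  (0, 2): 18
  (6/5, 6/5): 66/5
  (2, 0): 4
Maximum is 18 at (0, 2).
Verify constraints at (x, y) = (0, 2):
  3*0 + 2*2 = 4 <= 6
  3*0 + 1*2 = 2 <= 9
  2*0 + 3*2 = 6 <= 6 (active)
  x = 0 >= 0, y = 2 >= 0. All constraints satisfied.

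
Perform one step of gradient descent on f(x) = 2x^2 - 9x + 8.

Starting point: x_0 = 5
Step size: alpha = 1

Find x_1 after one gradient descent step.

f(x) = 2x^2 - 9x + 8
f'(x) = 4x - 9
f'(5) = 4*5 + (-9) = 11
x_1 = x_0 - alpha * f'(x_0) = 5 - 1 * 11 = -6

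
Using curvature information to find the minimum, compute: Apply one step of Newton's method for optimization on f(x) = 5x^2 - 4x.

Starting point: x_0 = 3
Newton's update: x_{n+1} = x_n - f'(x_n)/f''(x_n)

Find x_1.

f(x) = 5x^2 - 4x
f'(x) = 10x + (-4), f''(x) = 10
Newton step: x_1 = x_0 - f'(x_0)/f''(x_0)
f'(3) = 26
x_1 = 3 - 26/10 = 2/5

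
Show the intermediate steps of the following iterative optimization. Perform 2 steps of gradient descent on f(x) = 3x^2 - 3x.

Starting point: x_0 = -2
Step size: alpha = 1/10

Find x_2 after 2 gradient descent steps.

f(x) = 3x^2 - 3x, f'(x) = 6x + (-3)
Step 1: f'(-2) = -15, x_1 = -2 - 1/10 * -15 = -1/2
Step 2: f'(-1/2) = -6, x_2 = -1/2 - 1/10 * -6 = 1/10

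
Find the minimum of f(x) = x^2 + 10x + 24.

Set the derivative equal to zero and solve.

f(x) = x^2 + 10x + 24
f'(x) = 2x + (10) = 0
x = -10/2 = -5
f(-5) = -1
Since f''(x) = 2 > 0, this is a minimum.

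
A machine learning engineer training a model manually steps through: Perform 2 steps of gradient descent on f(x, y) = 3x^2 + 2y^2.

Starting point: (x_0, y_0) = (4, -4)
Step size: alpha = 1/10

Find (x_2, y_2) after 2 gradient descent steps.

f(x,y) = 3x^2 + 2y^2
grad_x = 6x + 0y, grad_y = 4y + 0x
Step 1: grad = (24, -16), (8/5, -12/5)
Step 2: grad = (48/5, -48/5), (16/25, -36/25)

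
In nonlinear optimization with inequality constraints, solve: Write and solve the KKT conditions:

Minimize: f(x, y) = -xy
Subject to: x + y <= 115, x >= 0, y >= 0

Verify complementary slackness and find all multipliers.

Problem: min -xy s.t. x + y <= 115 (multiplier lambda), x >= 0 (mu_x), y >= 0 (mu_y)
KKT stationarity: -y + lambda - mu_x = 0, -x + lambda - mu_y = 0, with lambda, mu_x, mu_y >= 0
Complementary slackness: lambda*(x + y - 115) = 0, mu_x*x = 0, mu_y*y = 0
If lambda = 0: y = -mu_x <= 0 and x = -mu_y <= 0 force x = y = 0 with f = 0; but x = y = 115/2 is feasible with f = -13225/4 < 0, so this is not the minimum. Hence lambda > 0 and x + y = 115.
Try x > 0, y > 0 (so mu_x = mu_y = 0): y = lambda, x = lambda => x = y = lambda
x + y = 115 => 2*lambda = 115 => lambda = 115/2
x* = y* = 115/2 > 0, consistent with mu_x = mu_y = 0.
(Any feasible point with x = 0 or y = 0 has f = 0 > -13225/4, so the minimum is not on those boundaries.)
min(-xy) = -13225/4 (i.e. max xy = 13225/4)
Multipliers: lambda = 115/2, mu_x = 0, mu_y = 0
Complementary slackness: lambda*(x + y - 115) = 115/2*(115/2 + 115/2 - 115) = 0, mu_x*x = 0*115/2 = 0, mu_y*y = 0*115/2 = 0. Satisfied.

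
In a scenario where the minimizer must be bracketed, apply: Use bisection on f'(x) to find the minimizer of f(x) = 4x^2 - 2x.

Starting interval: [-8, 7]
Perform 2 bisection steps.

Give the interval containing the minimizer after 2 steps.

Finding critical point of f(x) = 4x^2 - 2x using bisection on f'(x) = 8x + -2.
f'(x) = 0 when x = 1/4.
Starting interval: [-8, 7]
Step 1: mid = -1/2, f'(mid) = -6, new interval = [-1/2, 7]
Step 2: mid = 13/4, f'(mid) = 24, new interval = [-1/2, 13/4]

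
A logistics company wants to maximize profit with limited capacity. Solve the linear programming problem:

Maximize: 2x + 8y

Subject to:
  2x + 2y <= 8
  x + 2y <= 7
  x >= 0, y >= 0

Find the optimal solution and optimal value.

Feasible vertices: (0, 0), (0, 7/2), (1, 3), (4, 0)
Objective 2x + 8y at each:
  (0, 0): 0
  (0, 7/2): 28
  (1, 3): 26
  (4, 0): 8
Maximum is 28 at (0, 7/2).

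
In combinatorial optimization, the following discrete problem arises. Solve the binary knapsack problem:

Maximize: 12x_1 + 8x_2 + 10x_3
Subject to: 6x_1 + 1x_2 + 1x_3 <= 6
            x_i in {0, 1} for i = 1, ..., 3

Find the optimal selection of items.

Items: item 1 (v=12, w=6), item 2 (v=8, w=1), item 3 (v=10, w=1)
Capacity: 6
Checking all 8 subsets (w = total weight, v = total value):
  {}: w = 0, v = 0
  {1}: w = 6, v = 12
  {2}: w = 1, v = 8
  {3}: w = 1, v = 10
  {1, 2}: w = 7 > 6, infeasible
  {1, 3}: w = 7 > 6, infeasible
  {2, 3}: w = 2, v = 18
  {1, 2, 3}: w = 8 > 6, infeasible
Best feasible subset: items [2, 3]
Total weight: 2 <= 6, total value: 18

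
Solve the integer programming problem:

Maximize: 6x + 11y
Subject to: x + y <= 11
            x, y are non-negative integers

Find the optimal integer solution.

Objective: 6x + 11y, constraint: x + y <= 11
Coefficient of y is 11 > coefficient of x is 6, so allocate the entire budget to y.
Optimal: x = 0, y = 11, value = 121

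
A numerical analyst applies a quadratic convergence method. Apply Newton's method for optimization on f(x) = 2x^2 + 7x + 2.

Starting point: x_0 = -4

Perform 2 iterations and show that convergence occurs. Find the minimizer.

f(x) = 2x^2 + 7x + 2, f'(x) = 4x + (7), f''(x) = 4
Step 1: f'(-4) = -9, x_1 = -4 - -9/4 = -7/4
Step 2: f'(-7/4) = 0, x_2 = -7/4 (converged)
Newton's method converges in 1 step for quadratics.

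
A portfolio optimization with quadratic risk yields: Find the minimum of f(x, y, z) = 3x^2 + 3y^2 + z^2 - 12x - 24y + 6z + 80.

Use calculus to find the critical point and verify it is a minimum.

f(x,y,z) = 3x^2 + 3y^2 + z^2 - 12x - 24y + 6z + 80
df/dx = 6x + (-12) = 0 => x = 2
df/dy = 6y + (-24) = 0 => y = 4
df/dz = 2z + (6) = 0 => z = -3
f(2,4,-3) = 3*(2)^2 + 3*(4)^2 + 1*(-3)^2 + -12*(2) + -24*(4) + 6*(-3) + 80 = 11
Hessian is diagonal with entries 6, 6, 2 > 0, confirmed minimum.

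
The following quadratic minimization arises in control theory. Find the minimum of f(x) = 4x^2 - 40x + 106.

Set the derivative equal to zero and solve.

f(x) = 4x^2 - 40x + 106
f'(x) = 8x + (-40) = 0
x = 40/8 = 5
f(5) = 6
Since f''(x) = 8 > 0, this is a minimum.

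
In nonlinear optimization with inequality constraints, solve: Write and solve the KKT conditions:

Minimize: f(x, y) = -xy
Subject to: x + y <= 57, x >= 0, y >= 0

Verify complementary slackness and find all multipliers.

Problem: min -xy s.t. x + y <= 57 (multiplier lambda), x >= 0 (mu_x), y >= 0 (mu_y)
KKT stationarity: -y + lambda - mu_x = 0, -x + lambda - mu_y = 0, with lambda, mu_x, mu_y >= 0
Complementary slackness: lambda*(x + y - 57) = 0, mu_x*x = 0, mu_y*y = 0
If lambda = 0: y = -mu_x <= 0 and x = -mu_y <= 0 force x = y = 0 with f = 0; but x = y = 57/2 is feasible with f = -3249/4 < 0, so this is not the minimum. Hence lambda > 0 and x + y = 57.
Try x > 0, y > 0 (so mu_x = mu_y = 0): y = lambda, x = lambda => x = y = lambda
x + y = 57 => 2*lambda = 57 => lambda = 57/2
x* = y* = 57/2 > 0, consistent with mu_x = mu_y = 0.
(Any feasible point with x = 0 or y = 0 has f = 0 > -3249/4, so the minimum is not on those boundaries.)
min(-xy) = -3249/4 (i.e. max xy = 3249/4)
Multipliers: lambda = 57/2, mu_x = 0, mu_y = 0
Complementary slackness: lambda*(x + y - 57) = 57/2*(57/2 + 57/2 - 57) = 0, mu_x*x = 0*57/2 = 0, mu_y*y = 0*57/2 = 0. Satisfied.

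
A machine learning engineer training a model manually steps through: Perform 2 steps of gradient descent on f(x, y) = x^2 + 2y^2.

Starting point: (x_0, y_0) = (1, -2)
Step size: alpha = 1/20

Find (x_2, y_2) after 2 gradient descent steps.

f(x,y) = x^2 + 2y^2
grad_x = 2x + 0y, grad_y = 4y + 0x
Step 1: grad = (2, -8), (9/10, -8/5)
Step 2: grad = (9/5, -32/5), (81/100, -32/25)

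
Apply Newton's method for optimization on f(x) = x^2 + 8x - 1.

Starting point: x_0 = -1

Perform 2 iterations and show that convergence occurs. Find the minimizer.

f(x) = x^2 + 8x - 1, f'(x) = 2x + (8), f''(x) = 2
Step 1: f'(-1) = 6, x_1 = -1 - 6/2 = -4
Step 2: f'(-4) = 0, x_2 = -4 (converged)
Newton's method converges in 1 step for quadratics.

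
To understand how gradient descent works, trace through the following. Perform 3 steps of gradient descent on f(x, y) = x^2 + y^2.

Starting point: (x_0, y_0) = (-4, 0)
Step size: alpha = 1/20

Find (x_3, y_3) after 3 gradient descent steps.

f(x,y) = x^2 + y^2
grad_x = 2x + 0y, grad_y = 2y + 0x
Step 1: grad = (-8, 0), (-18/5, 0)
Step 2: grad = (-36/5, 0), (-81/25, 0)
Step 3: grad = (-162/25, 0), (-729/250, 0)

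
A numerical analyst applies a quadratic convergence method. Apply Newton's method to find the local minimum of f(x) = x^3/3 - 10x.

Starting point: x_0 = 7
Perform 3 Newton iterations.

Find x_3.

f(x) = x^3/3 - 10x
f'(x) = x^2 - 10, f''(x) = 2x
Newton update: x_{n+1} = x_n - (x_n^2 - 10)/(2*x_n)
Step 1: x_0 = 7, f'=39, f''=14, x_1 = 59/14
Step 2: x_1 = 59/14, f'=1521/196, f''=59/7, x_2 = 5441/1652
Step 3: x_2 = 5441/1652, f'=2313441/2729104, f''=5441/826, x_3 = 56895521/17977064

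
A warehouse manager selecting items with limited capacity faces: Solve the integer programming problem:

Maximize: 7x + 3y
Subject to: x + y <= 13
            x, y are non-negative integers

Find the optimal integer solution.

Objective: 7x + 3y, constraint: x + y <= 13
Coefficient of x is 7 >= coefficient of y is 3, so allocate the entire budget to x.
Optimal: x = 13, y = 0, value = 91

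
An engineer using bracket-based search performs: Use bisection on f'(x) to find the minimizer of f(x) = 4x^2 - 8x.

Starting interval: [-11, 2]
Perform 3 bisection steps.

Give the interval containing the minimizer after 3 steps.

Finding critical point of f(x) = 4x^2 - 8x using bisection on f'(x) = 8x + -8.
f'(x) = 0 when x = 1.
Starting interval: [-11, 2]
Step 1: mid = -9/2, f'(mid) = -44, new interval = [-9/2, 2]
Step 2: mid = -5/4, f'(mid) = -18, new interval = [-5/4, 2]
Step 3: mid = 3/8, f'(mid) = -5, new interval = [3/8, 2]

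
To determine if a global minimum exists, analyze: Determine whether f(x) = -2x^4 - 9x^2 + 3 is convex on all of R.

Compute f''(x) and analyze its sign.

f(x) = -2x^4 - 9x^2 + 3
f'(x) = -8x^3 + -18x
f''(x) = -24x^2 + -18
f''(x) = -24x^2 + -18 <= -18 < 0 for all x
Therefore, f is concave on R.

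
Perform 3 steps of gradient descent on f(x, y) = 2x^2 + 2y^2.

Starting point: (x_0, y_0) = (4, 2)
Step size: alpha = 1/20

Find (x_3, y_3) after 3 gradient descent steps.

f(x,y) = 2x^2 + 2y^2
grad_x = 4x + 0y, grad_y = 4y + 0x
Step 1: grad = (16, 8), (16/5, 8/5)
Step 2: grad = (64/5, 32/5), (64/25, 32/25)
Step 3: grad = (256/25, 128/25), (256/125, 128/125)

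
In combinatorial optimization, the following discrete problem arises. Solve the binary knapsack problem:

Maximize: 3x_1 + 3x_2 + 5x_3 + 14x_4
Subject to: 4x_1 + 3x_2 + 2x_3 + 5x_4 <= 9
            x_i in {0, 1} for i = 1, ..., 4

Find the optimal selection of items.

Items: item 1 (v=3, w=4), item 2 (v=3, w=3), item 3 (v=5, w=2), item 4 (v=14, w=5)
Capacity: 9
Checking all 16 subsets (w = total weight, v = total value):
  {}: w = 0, v = 0
  {1}: w = 4, v = 3
  {2}: w = 3, v = 3
  {3}: w = 2, v = 5
  {4}: w = 5, v = 14
  {1, 2}: w = 7, v = 6
  {1, 3}: w = 6, v = 8
  {1, 4}: w = 9, v = 17
  {2, 3}: w = 5, v = 8
  {2, 4}: w = 8, v = 17
  {3, 4}: w = 7, v = 19
  {1, 2, 3}: w = 9, v = 11
  {1, 2, 4}: w = 12 > 9, infeasible
  {1, 3, 4}: w = 11 > 9, infeasible
  {2, 3, 4}: w = 10 > 9, infeasible
  {1, 2, 3, 4}: w = 14 > 9, infeasible
Best feasible subset: items [3, 4]
Total weight: 7 <= 9, total value: 19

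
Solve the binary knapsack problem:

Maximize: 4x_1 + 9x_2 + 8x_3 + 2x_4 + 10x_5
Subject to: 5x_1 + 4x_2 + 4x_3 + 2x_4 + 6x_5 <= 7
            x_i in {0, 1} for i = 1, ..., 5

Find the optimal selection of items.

Items: item 1 (v=4, w=5), item 2 (v=9, w=4), item 3 (v=8, w=4), item 4 (v=2, w=2), item 5 (v=10, w=6)
Capacity: 7
Checking all 32 subsets (w = total weight, v = total value):
  {}: w = 0, v = 0
  {1}: w = 5, v = 4
  {2}: w = 4, v = 9
  {3}: w = 4, v = 8
  {4}: w = 2, v = 2
  {5}: w = 6, v = 10
  {1, 2}: w = 9 > 7, infeasible
  {1, 3}: w = 9 > 7, infeasible
  {1, 4}: w = 7, v = 6
  {1, 5}: w = 11 > 7, infeasible
  {2, 3}: w = 8 > 7, infeasible
  {2, 4}: w = 6, v = 11
  {2, 5}: w = 10 > 7, infeasible
  {3, 4}: w = 6, v = 10
  {3, 5}: w = 10 > 7, infeasible
  {4, 5}: w = 8 > 7, infeasible
  {1, 2, 3}: w = 13 > 7, infeasible
  {1, 2, 4}: w = 11 > 7, infeasible
  {1, 2, 5}: w = 15 > 7, infeasible
  {1, 3, 4}: w = 11 > 7, infeasible
  {1, 3, 5}: w = 15 > 7, infeasible
  {1, 4, 5}: w = 13 > 7, infeasible
  {2, 3, 4}: w = 10 > 7, infeasible
  {2, 3, 5}: w = 14 > 7, infeasible
  {2, 4, 5}: w = 12 > 7, infeasible
  {3, 4, 5}: w = 12 > 7, infeasible
  {1, 2, 3, 4}: w = 15 > 7, infeasible
  {1, 2, 3, 5}: w = 19 > 7, infeasible
  {1, 2, 4, 5}: w = 17 > 7, infeasible
  {1, 3, 4, 5}: w = 17 > 7, infeasible
  {2, 3, 4, 5}: w = 16 > 7, infeasible
  {1, 2, 3, 4, 5}: w = 21 > 7, infeasible
Best feasible subset: items [2, 4]
Total weight: 6 <= 7, total value: 11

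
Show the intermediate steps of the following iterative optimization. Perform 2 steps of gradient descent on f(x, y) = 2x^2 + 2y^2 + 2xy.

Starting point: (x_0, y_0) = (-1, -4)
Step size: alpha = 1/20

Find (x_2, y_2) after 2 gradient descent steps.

f(x,y) = 2x^2 + 2y^2 + 2xy
grad_x = 4x + 2y, grad_y = 4y + 2x
Step 1: grad = (-12, -18), (-2/5, -31/10)
Step 2: grad = (-39/5, -66/5), (-1/100, -61/25)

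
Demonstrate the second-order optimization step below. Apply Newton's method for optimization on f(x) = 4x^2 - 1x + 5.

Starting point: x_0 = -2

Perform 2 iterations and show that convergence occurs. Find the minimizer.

f(x) = 4x^2 - 1x + 5, f'(x) = 8x + (-1), f''(x) = 8
Step 1: f'(-2) = -17, x_1 = -2 - -17/8 = 1/8
Step 2: f'(1/8) = 0, x_2 = 1/8 (converged)
Newton's method converges in 1 step for quadratics.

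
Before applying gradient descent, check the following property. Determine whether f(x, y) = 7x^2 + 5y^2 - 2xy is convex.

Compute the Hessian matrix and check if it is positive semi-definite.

f(x,y) = 7x^2 + 5y^2 - 2xy
Hessian H = [[14, -2], [-2, 10]]
trace(H) = 24, det(H) = 136
Eigenvalues: (24 +/- sqrt(32)) / 2 = 14.83, 9.172
Since both eigenvalues > 0, f is convex.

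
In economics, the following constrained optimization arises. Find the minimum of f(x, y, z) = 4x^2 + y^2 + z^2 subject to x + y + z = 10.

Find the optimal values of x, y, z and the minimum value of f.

Using Lagrange multipliers on f = 4x^2 + y^2 + z^2 with constraint x + y + z = 10:
Conditions: 2*4*x = lambda, 2*1*y = lambda, 2*1*z = lambda
So x = lambda/8, y = lambda/2, z = lambda/2
Substituting into constraint: lambda * (9/8) = 10
lambda = 80/9
x = 10/9, y = 40/9, z = 40/9
Minimum value = 400/9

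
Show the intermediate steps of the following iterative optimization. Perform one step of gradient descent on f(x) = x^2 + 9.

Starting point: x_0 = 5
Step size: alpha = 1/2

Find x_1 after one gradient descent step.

f(x) = x^2 + 9
f'(x) = 2x + 0
f'(5) = 2*5 + (0) = 10
x_1 = x_0 - alpha * f'(x_0) = 5 - 1/2 * 10 = 0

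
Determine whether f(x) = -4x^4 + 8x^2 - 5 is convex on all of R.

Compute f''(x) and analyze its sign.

f(x) = -4x^4 + 8x^2 - 5
f'(x) = -16x^3 + 16x
f''(x) = -48x^2 + 16
f''(x) = -48x^2 + 16 -> -inf as |x| -> inf
Therefore, f is not globally convex on R.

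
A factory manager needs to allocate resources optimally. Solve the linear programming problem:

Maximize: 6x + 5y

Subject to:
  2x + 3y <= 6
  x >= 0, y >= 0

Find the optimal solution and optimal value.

The feasible region has vertices at [(0, 0), (3, 0), (0, 2)].
Checking objective 6x + 5y at each vertex:
  (0, 0): 6*0 + 5*0 = 0
  (3, 0): 6*3 + 5*0 = 18
  (0, 2): 6*0 + 5*2 = 10
Maximum is 18 at (3, 0).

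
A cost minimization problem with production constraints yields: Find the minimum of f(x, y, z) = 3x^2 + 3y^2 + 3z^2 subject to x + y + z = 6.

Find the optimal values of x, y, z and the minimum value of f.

Using Lagrange multipliers on f = 3x^2 + 3y^2 + 3z^2 with constraint x + y + z = 6:
Conditions: 2*3*x = lambda, 2*3*y = lambda, 2*3*z = lambda
So x = lambda/6, y = lambda/6, z = lambda/6
Substituting into constraint: lambda * (1/2) = 6
lambda = 12
x = 2, y = 2, z = 2
Minimum value = 36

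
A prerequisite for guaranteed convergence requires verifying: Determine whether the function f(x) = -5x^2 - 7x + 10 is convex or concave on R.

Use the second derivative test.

f(x) = -5x^2 - 7x + 10
f'(x) = -10x - 7
f''(x) = -10
Since f''(x) = -10 < 0 for all x, f is concave on R.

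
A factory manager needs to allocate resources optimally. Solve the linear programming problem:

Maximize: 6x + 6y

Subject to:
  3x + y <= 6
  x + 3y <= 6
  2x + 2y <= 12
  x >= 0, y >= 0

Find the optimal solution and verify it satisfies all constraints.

Feasible vertices: (0, 0), (0, 2), (3/2, 3/2), (2, 0)
Objective 6x + 6y at each vertex:
  (0, 0): 0
  (0, 2): 12
  (3/2, 3/2): 18
  (2, 0): 12
Maximum is 18 at (3/2, 3/2).
Verify constraints at (x, y) = (3/2, 3/2):
  3*(3/2) + 1*(3/2) = 6 <= 6 (active)
  1*(3/2) + 3*(3/2) = 6 <= 6 (active)
  2*(3/2) + 2*(3/2) = 6 <= 12
  x = 3/2 >= 0, y = 3/2 >= 0. All constraints satisfied.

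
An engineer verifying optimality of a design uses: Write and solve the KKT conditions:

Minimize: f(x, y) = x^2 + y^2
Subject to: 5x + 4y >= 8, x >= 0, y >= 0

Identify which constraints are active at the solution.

KKT conditions for min x^2 + y^2 s.t. 5x + 4y >= 8, x >= 0, y >= 0:
Stationarity: 2x = mu*5 + mu_x, 2y = mu*4 + mu_y, with mu, mu_x, mu_y >= 0
Complementary slackness: mu*(5x + 4y - 8) = 0, mu_x*x = 0, mu_y*y = 0
(0, 0) is infeasible (5*0 + 4*0 < 8), so if mu = 0 stationarity would force x = mu_x/2 >= 0, y = mu_y/2 >= 0 with mu_x*x = mu_y*y = 0, i.e. x = y = 0: contradiction. Hence mu > 0 and 5x + 4y = 8 is active.
Try x > 0, y > 0 (so mu_x = mu_y = 0): x = 5*mu/2, y = 4*mu/2
Substitute: 5*(5*mu/2) + 4*(4*mu/2) = 8
  mu*41/2 = 8 => mu = 16/41
x* = 40/41 > 0, y* = 32/41 > 0, consistent with mu_x = mu_y = 0.
f is convex and the constraints are linear, so this KKT point is the global minimum.
f* = 64/41
Active constraints: 5x + 4y >= 8 (holds with equality, mu = 16/41 > 0); x >= 0 and y >= 0 are inactive (mu_x = mu_y = 0).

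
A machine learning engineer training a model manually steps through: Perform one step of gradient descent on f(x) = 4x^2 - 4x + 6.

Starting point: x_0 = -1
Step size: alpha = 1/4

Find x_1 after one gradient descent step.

f(x) = 4x^2 - 4x + 6
f'(x) = 8x - 4
f'(-1) = 8*-1 + (-4) = -12
x_1 = x_0 - alpha * f'(x_0) = -1 - 1/4 * -12 = 2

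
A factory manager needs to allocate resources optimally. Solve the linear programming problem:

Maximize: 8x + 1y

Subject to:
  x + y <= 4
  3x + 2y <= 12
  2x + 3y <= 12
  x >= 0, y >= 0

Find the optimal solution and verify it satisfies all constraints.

Feasible vertices: (0, 0), (0, 4), (4, 0)
Objective 8x + 1y at each vertex:
  (0, 0): 0
  (0, 4): 4
  (4, 0): 32
Maximum is 32 at (4, 0).
Verify constraints at (x, y) = (4, 0):
  1*4 + 1*0 = 4 <= 4 (active)
  3*4 + 2*0 = 12 <= 12 (active)
  2*4 + 3*0 = 8 <= 12
  x = 4 >= 0, y = 0 >= 0. All constraints satisfied.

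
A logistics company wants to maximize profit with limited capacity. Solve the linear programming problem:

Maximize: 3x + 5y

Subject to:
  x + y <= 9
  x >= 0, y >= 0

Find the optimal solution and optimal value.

The feasible region has vertices at [(0, 0), (9, 0), (0, 9)].
Checking objective 3x + 5y at each vertex:
  (0, 0): 3*0 + 5*0 = 0
  (9, 0): 3*9 + 5*0 = 27
  (0, 9): 3*0 + 5*9 = 45
Maximum is 45 at (0, 9).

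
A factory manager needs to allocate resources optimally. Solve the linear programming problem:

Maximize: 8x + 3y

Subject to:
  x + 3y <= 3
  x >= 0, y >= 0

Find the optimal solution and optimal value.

The feasible region has vertices at [(0, 0), (3, 0), (0, 1)].
Checking objective 8x + 3y at each vertex:
  (0, 0): 8*0 + 3*0 = 0
  (3, 0): 8*3 + 3*0 = 24
  (0, 1): 8*0 + 3*1 = 3
Maximum is 24 at (3, 0).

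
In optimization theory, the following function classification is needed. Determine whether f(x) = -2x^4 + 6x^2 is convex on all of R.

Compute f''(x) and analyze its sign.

f(x) = -2x^4 + 6x^2
f'(x) = -8x^3 + 12x
f''(x) = -24x^2 + 12
f''(x) = -24x^2 + 12 -> -inf as |x| -> inf
Therefore, f is not globally convex on R.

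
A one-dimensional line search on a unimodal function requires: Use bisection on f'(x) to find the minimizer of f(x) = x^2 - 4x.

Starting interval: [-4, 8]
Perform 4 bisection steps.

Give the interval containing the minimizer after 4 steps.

Finding critical point of f(x) = x^2 - 4x using bisection on f'(x) = 2x + -4.
f'(x) = 0 when x = 2.
Starting interval: [-4, 8]
Step 1: mid = 2, f'(mid) = 0, new interval = [2, 2]
Step 2: mid = 2, f'(mid) = 0, new interval = [2, 2]
Step 3: mid = 2, f'(mid) = 0, new interval = [2, 2]
Step 4: mid = 2, f'(mid) = 0, new interval = [2, 2]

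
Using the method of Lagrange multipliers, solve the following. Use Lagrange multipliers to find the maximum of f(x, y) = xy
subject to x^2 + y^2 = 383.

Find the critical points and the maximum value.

Lagrange conditions: y = 2*lambda*x and x = 2*lambda*y
If x = 0 then y = 0, violating the constraint, so x, y != 0.
Dividing: y/x = x/y => x^2 = y^2 => y = x or y = -x
Constraint: 2x^2 = 383 => x^2 = 383/2 => x = +/-sqrt(383/2)
Critical points: (sqrt(383/2), sqrt(383/2)), (-sqrt(383/2), -sqrt(383/2)), (sqrt(383/2), -sqrt(383/2)), (-sqrt(383/2), sqrt(383/2))
  y = x:  xy = x^2 = 383/2  at (sqrt(383/2), sqrt(383/2)) and (-sqrt(383/2), -sqrt(383/2))
  y = -x: xy = -x^2 = -383/2 at (sqrt(383/2), -sqrt(383/2)) and (-sqrt(383/2), sqrt(383/2))
Maximum xy = 383/2 at (sqrt(383/2), sqrt(383/2)) and (-sqrt(383/2), -sqrt(383/2))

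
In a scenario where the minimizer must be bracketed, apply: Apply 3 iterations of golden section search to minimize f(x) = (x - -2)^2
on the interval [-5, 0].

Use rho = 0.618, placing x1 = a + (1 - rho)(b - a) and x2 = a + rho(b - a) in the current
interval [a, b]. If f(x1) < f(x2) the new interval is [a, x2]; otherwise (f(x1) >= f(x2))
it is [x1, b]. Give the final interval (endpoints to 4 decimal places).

Golden section search for min of f(x) = (x - -2)^2 on [-5, 0].
Each step: x1 = a + (1 - rho)(b - a), x2 = a + rho(b - a); if f(x1) < f(x2) keep [a, x2], otherwise keep [x1, b].
Step 1: [-5.0000, 0.0000], x1=-3.0900 (f=1.1881), x2=-1.9100 (f=0.0081); f(x1) > f(x2) => keep [-3.0900, 0.0000]
Step 2: [-3.0900, 0.0000], x1=-1.9096 (f=0.0082), x2=-1.1804 (f=0.6718); f(x1) < f(x2) => keep [-3.0900, -1.1804]
Step 3: [-3.0900, -1.1804], x1=-2.3605 (f=0.1300), x2=-1.9099 (f=0.0081); f(x1) > f(x2) => keep [-2.3605, -1.1804]
Final interval: [-2.3605, -1.1804]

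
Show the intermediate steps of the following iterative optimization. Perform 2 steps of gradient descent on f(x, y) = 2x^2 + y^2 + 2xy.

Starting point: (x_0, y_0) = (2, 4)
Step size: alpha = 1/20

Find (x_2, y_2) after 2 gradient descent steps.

f(x,y) = 2x^2 + y^2 + 2xy
grad_x = 4x + 2y, grad_y = 2y + 2x
Step 1: grad = (16, 12), (6/5, 17/5)
Step 2: grad = (58/5, 46/5), (31/50, 147/50)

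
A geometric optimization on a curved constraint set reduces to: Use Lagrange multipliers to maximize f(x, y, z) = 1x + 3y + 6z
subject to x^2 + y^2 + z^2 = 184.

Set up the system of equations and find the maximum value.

Lagrange conditions: 1 = 2*lambda*x, 3 = 2*lambda*y, 6 = 2*lambda*z
So x:1 = y:3 = z:6, i.e. x = 1t, y = 3t, z = 6t
Constraint: t^2*(1^2 + 3^2 + 6^2) = 184
  t^2 * 46 = 184  =>  t = sqrt(4)
Maximum = 1*1t + 3*3t + 6*6t = 46*sqrt(4) = 92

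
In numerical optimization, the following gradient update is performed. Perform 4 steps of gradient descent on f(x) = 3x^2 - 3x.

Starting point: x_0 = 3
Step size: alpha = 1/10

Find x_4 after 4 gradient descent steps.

f(x) = 3x^2 - 3x, f'(x) = 6x + (-3)
Step 1: f'(3) = 15, x_1 = 3 - 1/10 * 15 = 3/2
Step 2: f'(3/2) = 6, x_2 = 3/2 - 1/10 * 6 = 9/10
Step 3: f'(9/10) = 12/5, x_3 = 9/10 - 1/10 * 12/5 = 33/50
Step 4: f'(33/50) = 24/25, x_4 = 33/50 - 1/10 * 24/25 = 141/250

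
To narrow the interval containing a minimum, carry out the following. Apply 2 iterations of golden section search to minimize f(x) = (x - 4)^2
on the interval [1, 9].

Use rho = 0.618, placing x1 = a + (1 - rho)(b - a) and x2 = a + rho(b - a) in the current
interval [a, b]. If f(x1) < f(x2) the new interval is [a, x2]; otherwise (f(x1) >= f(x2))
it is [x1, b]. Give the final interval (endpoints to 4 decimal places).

Golden section search for min of f(x) = (x - 4)^2 on [1, 9].
Each step: x1 = a + (1 - rho)(b - a), x2 = a + rho(b - a); if f(x1) < f(x2) keep [a, x2], otherwise keep [x1, b].
Step 1: [1.0000, 9.0000], x1=4.0560 (f=0.0031), x2=5.9440 (f=3.7791); f(x1) < f(x2) => keep [1.0000, 5.9440]
Step 2: [1.0000, 5.9440], x1=2.8886 (f=1.2352), x2=4.0554 (f=0.0031); f(x1) > f(x2) => keep [2.8886, 5.9440]
Final interval: [2.8886, 5.9440]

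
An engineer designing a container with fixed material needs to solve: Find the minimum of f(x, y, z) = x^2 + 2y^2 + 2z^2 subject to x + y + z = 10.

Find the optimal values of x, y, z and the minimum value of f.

Using Lagrange multipliers on f = x^2 + 2y^2 + 2z^2 with constraint x + y + z = 10:
Conditions: 2*1*x = lambda, 2*2*y = lambda, 2*2*z = lambda
So x = lambda/2, y = lambda/4, z = lambda/4
Substituting into constraint: lambda * (1) = 10
lambda = 10
x = 5, y = 5/2, z = 5/2
Minimum value = 50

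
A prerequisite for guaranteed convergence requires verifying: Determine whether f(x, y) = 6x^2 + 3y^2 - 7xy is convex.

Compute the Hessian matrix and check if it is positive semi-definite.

f(x,y) = 6x^2 + 3y^2 - 7xy
Hessian H = [[12, -7], [-7, 6]]
trace(H) = 18, det(H) = 23
Eigenvalues: (18 +/- sqrt(232)) / 2 = 16.62, 1.384
Since both eigenvalues > 0, f is convex.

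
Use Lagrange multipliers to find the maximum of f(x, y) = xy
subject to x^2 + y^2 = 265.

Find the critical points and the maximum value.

Lagrange conditions: y = 2*lambda*x and x = 2*lambda*y
If x = 0 then y = 0, violating the constraint, so x, y != 0.
Dividing: y/x = x/y => x^2 = y^2 => y = x or y = -x
Constraint: 2x^2 = 265 => x^2 = 265/2 => x = +/-sqrt(265/2)
Critical points: (sqrt(265/2), sqrt(265/2)), (-sqrt(265/2), -sqrt(265/2)), (sqrt(265/2), -sqrt(265/2)), (-sqrt(265/2), sqrt(265/2))
  y = x:  xy = x^2 = 265/2  at (sqrt(265/2), sqrt(265/2)) and (-sqrt(265/2), -sqrt(265/2))
  y = -x: xy = -x^2 = -265/2 at (sqrt(265/2), -sqrt(265/2)) and (-sqrt(265/2), sqrt(265/2))
Maximum xy = 265/2 at (sqrt(265/2), sqrt(265/2)) and (-sqrt(265/2), -sqrt(265/2))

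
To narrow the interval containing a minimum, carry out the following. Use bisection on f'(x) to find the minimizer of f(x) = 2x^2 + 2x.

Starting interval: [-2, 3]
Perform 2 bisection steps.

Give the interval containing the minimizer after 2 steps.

Finding critical point of f(x) = 2x^2 + 2x using bisection on f'(x) = 4x + 2.
f'(x) = 0 when x = -1/2.
Starting interval: [-2, 3]
Step 1: mid = 1/2, f'(mid) = 4, new interval = [-2, 1/2]
Step 2: mid = -3/4, f'(mid) = -1, new interval = [-3/4, 1/2]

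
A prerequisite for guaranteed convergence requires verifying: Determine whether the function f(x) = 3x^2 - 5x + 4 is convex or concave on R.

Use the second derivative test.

f(x) = 3x^2 - 5x + 4
f'(x) = 6x - 5
f''(x) = 6
Since f''(x) = 6 > 0 for all x, f is convex on R.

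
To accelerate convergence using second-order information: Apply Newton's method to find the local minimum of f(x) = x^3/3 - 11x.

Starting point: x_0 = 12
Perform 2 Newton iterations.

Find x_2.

f(x) = x^3/3 - 11x
f'(x) = x^2 - 11, f''(x) = 2x
Newton update: x_{n+1} = x_n - (x_n^2 - 11)/(2*x_n)
Step 1: x_0 = 12, f'=133, f''=24, x_1 = 155/24
Step 2: x_1 = 155/24, f'=17689/576, f''=155/12, x_2 = 30361/7440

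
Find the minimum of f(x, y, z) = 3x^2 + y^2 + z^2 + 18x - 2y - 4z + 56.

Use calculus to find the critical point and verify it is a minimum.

f(x,y,z) = 3x^2 + y^2 + z^2 + 18x - 2y - 4z + 56
df/dx = 6x + (18) = 0 => x = -3
df/dy = 2y + (-2) = 0 => y = 1
df/dz = 2z + (-4) = 0 => z = 2
f(-3,1,2) = 3*(-3)^2 + 1*(1)^2 + 1*(2)^2 + 18*(-3) + -2*(1) + -4*(2) + 56 = 24
Hessian is diagonal with entries 6, 2, 2 > 0, confirmed minimum.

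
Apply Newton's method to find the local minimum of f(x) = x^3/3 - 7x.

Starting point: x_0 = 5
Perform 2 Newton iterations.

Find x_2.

f(x) = x^3/3 - 7x
f'(x) = x^2 - 7, f''(x) = 2x
Newton update: x_{n+1} = x_n - (x_n^2 - 7)/(2*x_n)
Step 1: x_0 = 5, f'=18, f''=10, x_1 = 16/5
Step 2: x_1 = 16/5, f'=81/25, f''=32/5, x_2 = 431/160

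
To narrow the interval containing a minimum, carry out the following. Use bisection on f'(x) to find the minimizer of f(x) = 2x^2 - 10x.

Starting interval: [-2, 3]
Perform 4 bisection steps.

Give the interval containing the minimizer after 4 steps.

Finding critical point of f(x) = 2x^2 - 10x using bisection on f'(x) = 4x + -10.
f'(x) = 0 when x = 5/2.
Starting interval: [-2, 3]
Step 1: mid = 1/2, f'(mid) = -8, new interval = [1/2, 3]
Step 2: mid = 7/4, f'(mid) = -3, new interval = [7/4, 3]
Step 3: mid = 19/8, f'(mid) = -1/2, new interval = [19/8, 3]
Step 4: mid = 43/16, f'(mid) = 3/4, new interval = [19/8, 43/16]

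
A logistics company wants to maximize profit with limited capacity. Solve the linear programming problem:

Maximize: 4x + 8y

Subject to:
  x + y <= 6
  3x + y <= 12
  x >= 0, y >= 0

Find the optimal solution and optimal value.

Feasible vertices: (0, 0), (0, 6), (3, 3), (4, 0)
Objective 4x + 8y at each:
  (0, 0): 0
  (0, 6): 48
  (3, 3): 36
  (4, 0): 16
Maximum is 48 at (0, 6).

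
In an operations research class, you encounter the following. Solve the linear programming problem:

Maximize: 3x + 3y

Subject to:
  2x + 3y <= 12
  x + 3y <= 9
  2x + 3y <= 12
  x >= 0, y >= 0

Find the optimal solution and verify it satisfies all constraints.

Feasible vertices: (0, 0), (0, 3), (3, 2), (6, 0)
Objective 3x + 3y at each vertex:
  (0, 0): 0
  (0, 3): 9
  (3, 2): 15
  (6, 0): 18
Maximum is 18 at (6, 0).
Verify constraints at (x, y) = (6, 0):
  2*6 + 3*0 = 12 <= 12 (active)
  1*6 + 3*0 = 6 <= 9
  2*6 + 3*0 = 12 <= 12 (active)
  x = 6 >= 0, y = 0 >= 0. All constraints satisfied.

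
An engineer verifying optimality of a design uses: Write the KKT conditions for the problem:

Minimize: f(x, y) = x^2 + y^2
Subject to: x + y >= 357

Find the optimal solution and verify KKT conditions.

KKT conditions for min x^2 + y^2 s.t. x + y >= 357:
Stationarity: 2x = mu, 2y = mu
So x = y = mu/2.
Complementary slackness: mu*(x + y - 357) = 0
Primal feasibility: x + y >= 357; dual feasibility: mu >= 0
If mu = 0 then x = y = 0, but 0 + 0 < 357 is infeasible, so the constraint is active.
Constraint active: x + y = 2*(mu/2) = 357 => mu = 357
x = y = 357/2, f = 127449/2
Verify: stationarity 2*(357/2) = 357 = mu; primal 357/2 + 357/2 = 357 >= 357; dual mu = 357 >= 0; complementary slackness 357*(357 - 357) = 0. All KKT conditions hold.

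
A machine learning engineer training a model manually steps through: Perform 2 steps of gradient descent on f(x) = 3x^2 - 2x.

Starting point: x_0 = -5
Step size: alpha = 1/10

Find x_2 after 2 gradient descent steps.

f(x) = 3x^2 - 2x, f'(x) = 6x + (-2)
Step 1: f'(-5) = -32, x_1 = -5 - 1/10 * -32 = -9/5
Step 2: f'(-9/5) = -64/5, x_2 = -9/5 - 1/10 * -64/5 = -13/25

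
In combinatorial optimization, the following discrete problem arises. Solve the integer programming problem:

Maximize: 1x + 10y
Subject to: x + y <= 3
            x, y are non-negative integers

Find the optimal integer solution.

Objective: 1x + 10y, constraint: x + y <= 3
Coefficient of y is 10 > coefficient of x is 1, so allocate the entire budget to y.
Optimal: x = 0, y = 3, value = 30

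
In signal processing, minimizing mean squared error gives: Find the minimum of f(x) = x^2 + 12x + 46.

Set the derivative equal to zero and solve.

f(x) = x^2 + 12x + 46
f'(x) = 2x + (12) = 0
x = -12/2 = -6
f(-6) = 10
Since f''(x) = 2 > 0, this is a minimum.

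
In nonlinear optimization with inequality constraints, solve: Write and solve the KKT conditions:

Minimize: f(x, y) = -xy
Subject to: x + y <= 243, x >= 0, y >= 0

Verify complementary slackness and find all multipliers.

Problem: min -xy s.t. x + y <= 243 (multiplier lambda), x >= 0 (mu_x), y >= 0 (mu_y)
KKT stationarity: -y + lambda - mu_x = 0, -x + lambda - mu_y = 0, with lambda, mu_x, mu_y >= 0
Complementary slackness: lambda*(x + y - 243) = 0, mu_x*x = 0, mu_y*y = 0
If lambda = 0: y = -mu_x <= 0 and x = -mu_y <= 0 force x = y = 0 with f = 0; but x = y = 243/2 is feasible with f = -59049/4 < 0, so this is not the minimum. Hence lambda > 0 and x + y = 243.
Try x > 0, y > 0 (so mu_x = mu_y = 0): y = lambda, x = lambda => x = y = lambda
x + y = 243 => 2*lambda = 243 => lambda = 243/2
x* = y* = 243/2 > 0, consistent with mu_x = mu_y = 0.
(Any feasible point with x = 0 or y = 0 has f = 0 > -59049/4, so the minimum is not on those boundaries.)
min(-xy) = -59049/4 (i.e. max xy = 59049/4)
Multipliers: lambda = 243/2, mu_x = 0, mu_y = 0
Complementary slackness: lambda*(x + y - 243) = 243/2*(243/2 + 243/2 - 243) = 0, mu_x*x = 0*243/2 = 0, mu_y*y = 0*243/2 = 0. Satisfied.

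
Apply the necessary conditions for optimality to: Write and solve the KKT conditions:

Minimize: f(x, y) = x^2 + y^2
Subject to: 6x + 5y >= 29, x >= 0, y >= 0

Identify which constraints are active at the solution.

KKT conditions for min x^2 + y^2 s.t. 6x + 5y >= 29, x >= 0, y >= 0:
Stationarity: 2x = mu*6 + mu_x, 2y = mu*5 + mu_y, with mu, mu_x, mu_y >= 0
Complementary slackness: mu*(6x + 5y - 29) = 0, mu_x*x = 0, mu_y*y = 0
(0, 0) is infeasible (6*0 + 5*0 < 29), so if mu = 0 stationarity would force x = mu_x/2 >= 0, y = mu_y/2 >= 0 with mu_x*x = mu_y*y = 0, i.e. x = y = 0: contradiction. Hence mu > 0 and 6x + 5y = 29 is active.
Try x > 0, y > 0 (so mu_x = mu_y = 0): x = 6*mu/2, y = 5*mu/2
Substitute: 6*(6*mu/2) + 5*(5*mu/2) = 29
  mu*61/2 = 29 => mu = 58/61
x* = 174/61 > 0, y* = 145/61 > 0, consistent with mu_x = mu_y = 0.
f is convex and the constraints are linear, so this KKT point is the global minimum.
f* = 841/61
Active constraints: 6x + 5y >= 29 (holds with equality, mu = 58/61 > 0); x >= 0 and y >= 0 are inactive (mu_x = mu_y = 0).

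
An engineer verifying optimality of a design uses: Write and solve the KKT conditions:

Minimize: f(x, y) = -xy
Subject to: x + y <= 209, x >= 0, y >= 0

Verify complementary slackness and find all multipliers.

Problem: min -xy s.t. x + y <= 209 (multiplier lambda), x >= 0 (mu_x), y >= 0 (mu_y)
KKT stationarity: -y + lambda - mu_x = 0, -x + lambda - mu_y = 0, with lambda, mu_x, mu_y >= 0
Complementary slackness: lambda*(x + y - 209) = 0, mu_x*x = 0, mu_y*y = 0
If lambda = 0: y = -mu_x <= 0 and x = -mu_y <= 0 force x = y = 0 with f = 0; but x = y = 209/2 is feasible with f = -43681/4 < 0, so this is not the minimum. Hence lambda > 0 and x + y = 209.
Try x > 0, y > 0 (so mu_x = mu_y = 0): y = lambda, x = lambda => x = y = lambda
x + y = 209 => 2*lambda = 209 => lambda = 209/2
x* = y* = 209/2 > 0, consistent with mu_x = mu_y = 0.
(Any feasible point with x = 0 or y = 0 has f = 0 > -43681/4, so the minimum is not on those boundaries.)
min(-xy) = -43681/4 (i.e. max xy = 43681/4)
Multipliers: lambda = 209/2, mu_x = 0, mu_y = 0
Complementary slackness: lambda*(x + y - 209) = 209/2*(209/2 + 209/2 - 209) = 0, mu_x*x = 0*209/2 = 0, mu_y*y = 0*209/2 = 0. Satisfied.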